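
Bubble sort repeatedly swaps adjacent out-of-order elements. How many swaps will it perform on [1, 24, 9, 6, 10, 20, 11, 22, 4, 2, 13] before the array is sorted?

Minimum adjacent swaps = number of inversions (each swap of adjacent out-of-order elements removes one inversion and no swap can remove more).
Count inversions — for each element, later elements that are smaller:
1: none → 0
24: 9, 6, 10, 20, 11, 22, 4, 2, 13 → 9
9: 6, 4, 2 → 3
6: 4, 2 → 2
10: 4, 2 → 2
20: 11, 4, 2, 13 → 4
11: 4, 2 → 2
22: 4, 2, 13 → 3
4: 2 → 1
2: none → 0
13: none → 0
Total inversions: 0 + 9 + 3 + 2 + 2 + 4 + 2 + 3 + 1 + 0 + 0 = 26

26 adjacent swaps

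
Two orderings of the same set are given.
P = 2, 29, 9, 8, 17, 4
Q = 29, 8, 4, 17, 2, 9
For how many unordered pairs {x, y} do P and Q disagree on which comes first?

8 disagreeing pairs

Assign each item its position (1..6) in the first ordering, then rewrite the second ordering as that position sequence:
positions: 2→1, 29→2, 9→3, 8→4, 17→5, 4→6
second ordering as positions: [2, 4, 6, 5, 1, 3]
Discordant pairs = inversions in this position sequence.
2: 1 → 1
4: 1, 3 → 2
6: 5, 1, 3 → 3
5: 1, 3 → 2
1: 0
3: 0
Total: 1 + 2 + 3 + 2 + 0 + 0 = 8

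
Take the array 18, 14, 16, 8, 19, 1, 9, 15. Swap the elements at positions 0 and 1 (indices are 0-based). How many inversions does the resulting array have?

16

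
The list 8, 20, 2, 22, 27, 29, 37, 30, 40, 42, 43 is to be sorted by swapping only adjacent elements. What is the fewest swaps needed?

There are 3 swaps.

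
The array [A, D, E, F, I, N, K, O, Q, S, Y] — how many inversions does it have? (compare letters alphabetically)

Sweep left to right; for each value list the smaller values that follow it:
A: 0
D: 0
E: 0
F: 0
I: 0
N: 1
K: 0
O: 0
Q: 0
S: 0
Y: 0
Sum: 0 + 0 + 0 + 0 + 0 + 1 + 0 + 0 + 0 + 0 + 0 = 1

1 inversion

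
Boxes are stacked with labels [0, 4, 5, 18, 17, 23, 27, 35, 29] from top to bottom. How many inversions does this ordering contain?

Inversions: 2

Sweep left to right; for each value list the smaller values that follow it:
0 → none → 0
4 → none → 0
5 → none → 0
18 → 17 → 1
17 → none → 0
23 → none → 0
27 → none → 0
35 → 29 → 1
29 → none → 0
Sum: 0 + 0 + 0 + 1 + 0 + 0 + 0 + 1 + 0 = 2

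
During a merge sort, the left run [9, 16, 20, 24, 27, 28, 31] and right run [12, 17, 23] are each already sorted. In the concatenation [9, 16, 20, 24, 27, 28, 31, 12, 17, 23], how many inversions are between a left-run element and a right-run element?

15

Take each right-half value and tally the left-half values above it:
r = 12: 16, 20, 24, 27, 28, 31 → 6
r = 17: 20, 24, 27, 28, 31 → 5
r = 23: 24, 27, 28, 31 → 4
Cross-inversions: 6 + 5 + 4 = 15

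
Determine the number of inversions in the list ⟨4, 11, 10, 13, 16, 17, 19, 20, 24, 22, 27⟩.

2

For each element, count later entries that are smaller:
4: 0
11: 1
10: 0
13: 0
16: 0
17: 0
19: 0
20: 0
24: 1
22: 0
27: 0
Sum: 0 + 1 + 0 + 0 + 0 + 0 + 0 + 0 + 1 + 0 + 0 = 2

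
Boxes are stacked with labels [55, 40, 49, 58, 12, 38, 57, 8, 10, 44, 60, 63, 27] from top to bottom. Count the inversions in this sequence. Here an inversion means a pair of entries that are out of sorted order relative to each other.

38

Count, for each position, how many later elements it exceeds:
55 → 40, 49, 12, 38, 8, 10, 44, 27 → 8
40 → 12, 38, 8, 10, 27 → 5
49 → 12, 38, 8, 10, 44, 27 → 6
58 → 12, 38, 57, 8, 10, 44, 27 → 7
12 → 8, 10 → 2
38 → 8, 10, 27 → 3
57 → 8, 10, 44, 27 → 4
8 → none → 0
10 → none → 0
44 → 27 → 1
60 → 27 → 1
63 → 27 → 1
27 → none → 0
Sum: 8 + 5 + 6 + 7 + 2 + 3 + 4 + 0 + 0 + 1 + 1 + 1 + 0 = 38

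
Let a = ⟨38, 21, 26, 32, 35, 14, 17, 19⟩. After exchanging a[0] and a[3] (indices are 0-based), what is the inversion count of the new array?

18

Positions 0 and 3 hold 38 and 32; after swapping, the array is [32, 21, 26, 38, 35, 14, 17, 19].
Count, for each position, how many later elements it exceeds:
32: 5
21: 3
26: 3
38: 4
35: 3
14: 0
17: 0
19: 0
Sum: 5 + 3 + 3 + 4 + 3 + 0 + 0 + 0 = 18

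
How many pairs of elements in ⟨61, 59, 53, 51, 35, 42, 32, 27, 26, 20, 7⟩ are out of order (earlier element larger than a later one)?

Count, for each position, how many later elements it exceeds:
61: 10
59: 9
53: 8
51: 7
35: 5
42: 5
32: 4
27: 3
26: 2
20: 1
7: 0
Sum: 10 + 9 + 8 + 7 + 5 + 5 + 4 + 3 + 2 + 1 + 0 = 54

54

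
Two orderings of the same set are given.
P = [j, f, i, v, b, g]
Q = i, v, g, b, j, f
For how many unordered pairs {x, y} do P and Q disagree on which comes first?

Assign each item its position (1..6) in the first ordering, then rewrite the second ordering as that position sequence:
positions: j→1, f→2, i→3, v→4, b→5, g→6
second ordering as positions: [3, 4, 6, 5, 1, 2]
Discordant pairs = inversions in this position sequence.
3: 1, 2 → 2
4: 1, 2 → 2
6: 5, 1, 2 → 3
5: 1, 2 → 2
1: 0
2: 0
Total: 2 + 2 + 3 + 2 + 0 + 0 = 9

9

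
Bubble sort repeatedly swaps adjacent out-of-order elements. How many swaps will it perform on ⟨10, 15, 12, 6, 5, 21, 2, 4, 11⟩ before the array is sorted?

Adjacent swaps: 23

Each adjacent swap fixes exactly one inversion, so the minimum swap count equals the number of inversions.
Count inversions — for each element, later elements that are smaller:
10: 6, 5, 2, 4 → 4
15: 12, 6, 5, 2, 4, 11 → 6
12: 6, 5, 2, 4, 11 → 5
6: 5, 2, 4 → 3
5: 2, 4 → 2
21: 2, 4, 11 → 3
2: none → 0
4: none → 0
11: none → 0
Total inversions: 4 + 6 + 5 + 3 + 2 + 3 + 0 + 0 + 0 = 23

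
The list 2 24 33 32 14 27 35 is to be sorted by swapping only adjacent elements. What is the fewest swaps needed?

Swaps: 6

Minimum adjacent swaps = number of inversions (each swap of adjacent out-of-order elements removes one inversion and no swap can remove more).
Count inversions — for each element, later elements that are smaller:
2: none → 0
24: 14 → 1
33: 32, 14, 27 → 3
32: 14, 27 → 2
14: none → 0
27: none → 0
35: none → 0
Total inversions: 0 + 1 + 3 + 2 + 0 + 0 + 0 = 6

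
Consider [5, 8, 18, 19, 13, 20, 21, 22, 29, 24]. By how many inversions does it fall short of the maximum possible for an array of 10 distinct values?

42 inversions short

Maximum inversions for 10 distinct elements is C(10, 2) = 10·9/2 = 45.
Current inversions — for each element, count later smaller elements:
5: 0
8: 0
18: 1
19: 1
13: 0
20: 0
21: 0
22: 0
29: 1
24: 0
Current total: 0 + 0 + 1 + 1 + 0 + 0 + 0 + 0 + 1 + 0 = 3
Shortfall: 45 − 3 = 42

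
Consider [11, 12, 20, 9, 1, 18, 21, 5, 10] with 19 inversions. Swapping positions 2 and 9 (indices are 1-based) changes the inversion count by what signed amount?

-1

Positions 2 and 9 hold 12 and 10; after swapping, the array is [11, 10, 20, 9, 1, 18, 21, 5, 12].
Element-by-element contributions:
11: 4
10: 3
20: 5
9: 2
1: 0
18: 2
21: 2
5: 0
12: 0
Sum: 4 + 3 + 5 + 2 + 0 + 2 + 2 + 0 + 0 = 18
Change: 18 − 19 = -1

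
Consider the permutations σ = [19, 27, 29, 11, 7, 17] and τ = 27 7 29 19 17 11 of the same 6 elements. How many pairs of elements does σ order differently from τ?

Assign each item its position (1..6) in the first ordering, then rewrite the second ordering as that position sequence:
positions: 19→1, 27→2, 29→3, 11→4, 7→5, 17→6
second ordering as positions: [2, 5, 3, 1, 6, 4]
Discordant pairs = inversions in this position sequence.
2: 1 → 1
5: 3, 1, 4 → 3
3: 1 → 1
1: 0
6: 4 → 1
4: 0
Total: 1 + 3 + 1 + 0 + 1 + 0 = 6

There are 6 discordant pairs.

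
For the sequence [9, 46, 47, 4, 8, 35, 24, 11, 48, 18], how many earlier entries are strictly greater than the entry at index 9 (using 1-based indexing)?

The element at index 9 is 48.
Elements before it: 9, 46, 47, 4, 8, 35, 24, 11
None of them are larger than 48.

0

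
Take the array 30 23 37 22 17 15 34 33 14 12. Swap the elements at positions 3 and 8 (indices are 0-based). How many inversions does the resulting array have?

Positions 3 and 8 hold 22 and 14; after swapping, the array is [30, 23, 37, 14, 17, 15, 34, 33, 22, 12].
Count, for each position, how many later elements it exceeds:
30: 6
23: 5
37: 7
14: 1
17: 2
15: 1
34: 3
33: 2
22: 1
12: 0
Sum: 6 + 5 + 7 + 1 + 2 + 1 + 3 + 2 + 1 + 0 = 28

There are 28 inversions.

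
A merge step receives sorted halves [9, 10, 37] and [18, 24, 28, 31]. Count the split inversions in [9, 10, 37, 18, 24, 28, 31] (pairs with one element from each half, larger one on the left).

4

For each element r of the right run, count left-run elements greater than r:
r = 18: 37 → 1
r = 24: 37 → 1
r = 28: 37 → 1
r = 31: 37 → 1
Cross-inversions: 1 + 1 + 1 + 1 = 4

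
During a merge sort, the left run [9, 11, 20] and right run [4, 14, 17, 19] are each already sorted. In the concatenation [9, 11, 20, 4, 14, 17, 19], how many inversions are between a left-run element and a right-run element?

For each element r of the right run, count left-run elements greater than r:
r = 4: 9, 11, 20 → 3
r = 14: 20 → 1
r = 17: 20 → 1
r = 19: 20 → 1
Cross-inversions: 3 + 1 + 1 + 1 = 6

6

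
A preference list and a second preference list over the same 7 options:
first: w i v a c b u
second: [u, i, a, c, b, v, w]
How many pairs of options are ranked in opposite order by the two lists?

Assign each item its position (1..7) in the first ordering, then rewrite the second ordering as that position sequence:
positions: w→1, i→2, v→3, a→4, c→5, b→6, u→7
second ordering as positions: [7, 2, 4, 5, 6, 3, 1]
Discordant pairs = inversions in this position sequence.
7: 2, 4, 5, 6, 3, 1 → 6
2: 1 → 1
4: 3, 1 → 2
5: 3, 1 → 2
6: 3, 1 → 2
3: 1 → 1
1: 0
Total: 6 + 1 + 2 + 2 + 2 + 1 + 0 = 14

14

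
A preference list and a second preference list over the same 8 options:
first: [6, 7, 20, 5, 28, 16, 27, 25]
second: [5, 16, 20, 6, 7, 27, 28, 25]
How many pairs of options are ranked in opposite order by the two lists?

There are 10 pairs.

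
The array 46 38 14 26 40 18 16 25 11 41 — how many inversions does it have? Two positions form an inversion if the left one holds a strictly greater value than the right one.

Inversions: 28

Count, for each position, how many later elements it exceeds:
46 → 38, 14, 26, 40, 18, 16, 25, 11, 41 → 9
38 → 14, 26, 18, 16, 25, 11 → 6
14 → 11 → 1
26 → 18, 16, 25, 11 → 4
40 → 18, 16, 25, 11 → 4
18 → 16, 11 → 2
16 → 11 → 1
25 → 11 → 1
11 → none → 0
41 → none → 0
Sum: 9 + 6 + 1 + 4 + 4 + 2 + 1 + 1 + 0 + 0 = 28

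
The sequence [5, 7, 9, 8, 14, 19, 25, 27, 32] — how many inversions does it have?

1

For each element, count later entries that are smaller:
5: 0
7: 0
9: 1
8: 0
14: 0
19: 0
25: 0
27: 0
32: 0
Sum: 0 + 0 + 1 + 0 + 0 + 0 + 0 + 0 + 0 = 1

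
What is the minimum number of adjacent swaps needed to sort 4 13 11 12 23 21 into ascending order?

3 swaps

Each adjacent swap fixes exactly one inversion, so the minimum swap count equals the number of inversions.
Count inversions — for each element, later elements that are smaller:
4: none → 0
13: 11, 12 → 2
11: none → 0
12: none → 0
23: 21 → 1
21: none → 0
Total inversions: 0 + 2 + 0 + 0 + 1 + 0 = 3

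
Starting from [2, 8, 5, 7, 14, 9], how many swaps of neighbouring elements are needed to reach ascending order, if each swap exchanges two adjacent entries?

The minimum number of adjacent swaps to sort an array equals its inversion count, since every such swap removes exactly one inversion.
Count inversions — for each element, later elements that are smaller:
2: none → 0
8: 5, 7 → 2
5: none → 0
7: none → 0
14: 9 → 1
9: none → 0
Total inversions: 0 + 2 + 0 + 0 + 1 + 0 = 3

3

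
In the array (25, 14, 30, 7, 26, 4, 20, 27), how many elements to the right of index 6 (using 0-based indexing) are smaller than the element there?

The element at index 6 is 20.
Elements after it: 27
None of them are smaller than 20.

0 such elements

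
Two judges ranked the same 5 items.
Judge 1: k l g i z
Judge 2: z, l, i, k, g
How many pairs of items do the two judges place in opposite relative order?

Assign each item its position (1..5) in the first ordering, then rewrite the second ordering as that position sequence:
positions: k→1, l→2, g→3, i→4, z→5
second ordering as positions: [5, 2, 4, 1, 3]
Discordant pairs = inversions in this position sequence.
5: 2, 4, 1, 3 → 4
2: 1 → 1
4: 1, 3 → 2
1: 0
3: 0
Total: 4 + 1 + 2 + 0 + 0 = 7

7 discordant pairs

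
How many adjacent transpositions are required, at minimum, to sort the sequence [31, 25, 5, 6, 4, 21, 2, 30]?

Minimum adjacent swaps = number of inversions (each swap of adjacent out-of-order elements removes one inversion and no swap can remove more).
Count inversions — for each element, later elements that are smaller:
31: 25, 5, 6, 4, 21, 2, 30 → 7
25: 5, 6, 4, 21, 2 → 5
5: 4, 2 → 2
6: 4, 2 → 2
4: 2 → 1
21: 2 → 1
2: none → 0
30: none → 0
Total inversions: 7 + 5 + 2 + 2 + 1 + 1 + 0 + 0 = 18

18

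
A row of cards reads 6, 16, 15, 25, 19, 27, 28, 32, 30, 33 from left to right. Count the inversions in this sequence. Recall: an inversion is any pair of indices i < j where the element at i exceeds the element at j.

Inversions: 3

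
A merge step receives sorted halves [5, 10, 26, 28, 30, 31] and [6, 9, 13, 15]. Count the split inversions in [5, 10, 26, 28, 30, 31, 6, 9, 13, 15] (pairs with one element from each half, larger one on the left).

18 split inversions

Take each right-half value and tally the left-half values above it:
r = 6: 10, 26, 28, 30, 31 → 5
r = 9: 10, 26, 28, 30, 31 → 5
r = 13: 26, 28, 30, 31 → 4
r = 15: 26, 28, 30, 31 → 4
Cross-inversions: 5 + 5 + 4 + 4 = 18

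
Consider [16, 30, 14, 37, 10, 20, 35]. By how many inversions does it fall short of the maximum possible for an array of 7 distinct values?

12

Maximum inversions for 7 distinct elements is C(7, 2) = 7·6/2 = 21.
Current inversions — for each element, count later smaller elements:
16: 2
30: 3
14: 1
37: 3
10: 0
20: 0
35: 0
Current total: 2 + 3 + 1 + 3 + 0 + 0 + 0 = 9
Shortfall: 21 − 9 = 12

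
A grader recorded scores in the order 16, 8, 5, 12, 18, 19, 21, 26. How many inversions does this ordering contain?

4

For each element, count later entries that are smaller:
16 → 8, 5, 12 → 3
8 → 5 → 1
5 → none → 0
12 → none → 0
18 → none → 0
19 → none → 0
21 → none → 0
26 → none → 0
Sum: 3 + 1 + 0 + 0 + 0 + 0 + 0 + 0 = 4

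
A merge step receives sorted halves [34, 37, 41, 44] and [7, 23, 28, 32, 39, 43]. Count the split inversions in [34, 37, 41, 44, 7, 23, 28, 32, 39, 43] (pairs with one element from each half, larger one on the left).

19 split inversions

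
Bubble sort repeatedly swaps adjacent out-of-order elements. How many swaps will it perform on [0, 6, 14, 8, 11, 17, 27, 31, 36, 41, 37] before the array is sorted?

3 adjacent swaps

Minimum adjacent swaps = number of inversions (each swap of adjacent out-of-order elements removes one inversion and no swap can remove more).
Count inversions — for each element, later elements that are smaller:
0: none → 0
6: none → 0
14: 8, 11 → 2
8: none → 0
11: none → 0
17: none → 0
27: none → 0
31: none → 0
36: none → 0
41: 37 → 1
37: none → 0
Total inversions: 0 + 0 + 2 + 0 + 0 + 0 + 0 + 0 + 0 + 1 + 0 = 3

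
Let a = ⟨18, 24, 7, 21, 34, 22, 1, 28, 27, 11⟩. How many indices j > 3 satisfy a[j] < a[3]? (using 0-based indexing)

The element at index 3 is 21.
Elements after it: 34, 22, 1, 28, 27, 11
Those smaller than 21: 1, 11

2 such elements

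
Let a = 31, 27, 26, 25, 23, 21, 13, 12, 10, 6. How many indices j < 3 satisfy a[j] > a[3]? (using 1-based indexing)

2

The element at index 3 is 26.
Elements before it: 31, 27
Those larger than 26: 31, 27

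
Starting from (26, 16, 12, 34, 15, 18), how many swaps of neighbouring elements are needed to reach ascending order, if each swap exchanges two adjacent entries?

Each adjacent swap fixes exactly one inversion, so the minimum swap count equals the number of inversions.
Count inversions — for each element, later elements that are smaller:
26: 16, 12, 15, 18 → 4
16: 12, 15 → 2
12: none → 0
34: 15, 18 → 2
15: none → 0
18: none → 0
Total inversions: 4 + 2 + 0 + 2 + 0 + 0 = 8

There are 8 adjacent swaps.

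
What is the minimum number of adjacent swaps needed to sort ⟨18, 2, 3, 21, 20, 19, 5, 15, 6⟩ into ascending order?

Adjacent swaps: 18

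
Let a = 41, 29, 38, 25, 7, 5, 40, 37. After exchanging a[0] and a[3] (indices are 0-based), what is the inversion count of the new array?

13

Positions 0 and 3 hold 41 and 25; after swapping, the array is [25, 29, 38, 41, 7, 5, 40, 37].
Count, for each position, how many later elements it exceeds:
25: 2
29: 2
38: 3
41: 4
7: 1
5: 0
40: 1
37: 0
Sum: 2 + 2 + 3 + 4 + 1 + 0 + 1 + 0 = 13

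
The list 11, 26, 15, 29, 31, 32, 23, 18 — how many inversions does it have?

Element-by-element contributions:
11 → none → 0
26 → 15, 23, 18 → 3
15 → none → 0
29 → 23, 18 → 2
31 → 23, 18 → 2
32 → 23, 18 → 2
23 → 18 → 1
18 → none → 0
Sum: 0 + 3 + 0 + 2 + 2 + 2 + 1 + 0 = 10

10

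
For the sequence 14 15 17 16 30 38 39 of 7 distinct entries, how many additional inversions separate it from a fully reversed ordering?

20 inversions short

Maximum inversions for 7 distinct elements is C(7, 2) = 7·6/2 = 21.
Current inversions — for each element, count later smaller elements:
14: 0
15: 0
17: 1
16: 0
30: 0
38: 0
39: 0
Current total: 0 + 0 + 1 + 0 + 0 + 0 + 0 = 1
Shortfall: 21 − 1 = 20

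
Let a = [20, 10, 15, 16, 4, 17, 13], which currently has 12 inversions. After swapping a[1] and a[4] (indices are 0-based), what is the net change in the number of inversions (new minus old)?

Positions 1 and 4 hold 10 and 4; after swapping, the array is [20, 4, 15, 16, 10, 17, 13].
Element-by-element contributions:
20 → 4, 15, 16, 10, 17, 13 → 6
4 → none → 0
15 → 10, 13 → 2
16 → 10, 13 → 2
10 → none → 0
17 → 13 → 1
13 → none → 0
Sum: 6 + 0 + 2 + 2 + 0 + 1 + 0 = 11
Change: 11 − 12 = -1

-1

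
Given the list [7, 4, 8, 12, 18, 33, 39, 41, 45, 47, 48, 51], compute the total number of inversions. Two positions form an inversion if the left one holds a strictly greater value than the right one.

Element-by-element contributions:
7 → 4 → 1
4 → none → 0
8 → none → 0
12 → none → 0
18 → none → 0
33 → none → 0
39 → none → 0
41 → none → 0
45 → none → 0
47 → none → 0
48 → none → 0
51 → none → 0
Sum: 1 + 0 + 0 + 0 + 0 + 0 + 0 + 0 + 0 + 0 + 0 + 0 = 1

There is 1 inversion.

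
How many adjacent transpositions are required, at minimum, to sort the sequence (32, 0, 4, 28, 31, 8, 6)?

11

The minimum number of adjacent swaps to sort an array equals its inversion count, since every such swap removes exactly one inversion.
Count inversions — for each element, later elements that are smaller:
32: 0, 4, 28, 31, 8, 6 → 6
0: none → 0
4: none → 0
28: 8, 6 → 2
31: 8, 6 → 2
8: 6 → 1
6: none → 0
Total inversions: 6 + 0 + 0 + 2 + 2 + 1 + 0 = 11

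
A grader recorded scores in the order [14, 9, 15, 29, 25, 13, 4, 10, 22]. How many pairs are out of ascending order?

Count, for each position, how many later elements it exceeds:
14 → 9, 13, 4, 10 → 4
9 → 4 → 1
15 → 13, 4, 10 → 3
29 → 25, 13, 4, 10, 22 → 5
25 → 13, 4, 10, 22 → 4
13 → 4, 10 → 2
4 → none → 0
10 → none → 0
22 → none → 0
Sum: 4 + 1 + 3 + 5 + 4 + 2 + 0 + 0 + 0 = 19

19 inversions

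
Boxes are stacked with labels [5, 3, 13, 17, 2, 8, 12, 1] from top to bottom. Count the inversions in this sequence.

16

Count, for each position, how many later elements it exceeds:
5 → 3, 2, 1 → 3
3 → 2, 1 → 2
13 → 2, 8, 12, 1 → 4
17 → 2, 8, 12, 1 → 4
2 → 1 → 1
8 → 1 → 1
12 → 1 → 1
1 → none → 0
Sum: 3 + 2 + 4 + 4 + 1 + 1 + 1 + 0 = 16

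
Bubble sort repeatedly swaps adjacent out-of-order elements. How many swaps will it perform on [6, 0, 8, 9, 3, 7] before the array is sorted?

6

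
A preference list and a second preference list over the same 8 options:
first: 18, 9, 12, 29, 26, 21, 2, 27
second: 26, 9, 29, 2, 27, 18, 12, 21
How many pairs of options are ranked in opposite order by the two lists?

13 pairs

Assign each item its position (1..8) in the first ordering, then rewrite the second ordering as that position sequence:
positions: 18→1, 9→2, 12→3, 29→4, 26→5, 21→6, 2→7, 27→8
second ordering as positions: [5, 2, 4, 7, 8, 1, 3, 6]
Discordant pairs = inversions in this position sequence.
5: 2, 4, 1, 3 → 4
2: 1 → 1
4: 1, 3 → 2
7: 1, 3, 6 → 3
8: 1, 3, 6 → 3
1: 0
3: 0
6: 0
Total: 4 + 1 + 2 + 3 + 3 + 0 + 0 + 0 = 13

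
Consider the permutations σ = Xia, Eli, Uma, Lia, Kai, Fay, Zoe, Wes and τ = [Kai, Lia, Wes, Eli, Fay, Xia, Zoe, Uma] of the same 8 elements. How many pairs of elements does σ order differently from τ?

16

Assign each item its position (1..8) in the first ordering, then rewrite the second ordering as that position sequence:
positions: Xia→1, Eli→2, Uma→3, Lia→4, Kai→5, Fay→6, Zoe→7, Wes→8
second ordering as positions: [5, 4, 8, 2, 6, 1, 7, 3]
Discordant pairs = inversions in this position sequence.
5: 4, 2, 1, 3 → 4
4: 2, 1, 3 → 3
8: 2, 6, 1, 7, 3 → 5
2: 1 → 1
6: 1, 3 → 2
1: 0
7: 3 → 1
3: 0
Total: 4 + 3 + 5 + 1 + 2 + 0 + 1 + 0 = 16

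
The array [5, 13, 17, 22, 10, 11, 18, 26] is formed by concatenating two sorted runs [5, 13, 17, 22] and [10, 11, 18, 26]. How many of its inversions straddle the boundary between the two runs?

7

For each element r of the right run, count left-run elements greater than r:
r = 10: 13, 17, 22 → 3
r = 11: 13, 17, 22 → 3
r = 18: 22 → 1
r = 26: none → 0
Cross-inversions: 3 + 3 + 1 + 0 = 7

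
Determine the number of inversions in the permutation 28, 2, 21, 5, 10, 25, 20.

There are 10 inversions.

Inversion pairs (indices are 0-based):
(0,1): 28 > 2
(0,2): 28 > 21
(0,3): 28 > 5
(0,4): 28 > 10
(0,5): 28 > 25
(0,6): 28 > 20
(2,3): 21 > 5
(2,4): 21 > 10
(2,6): 21 > 20
(5,6): 25 > 20
That's 10 pairs.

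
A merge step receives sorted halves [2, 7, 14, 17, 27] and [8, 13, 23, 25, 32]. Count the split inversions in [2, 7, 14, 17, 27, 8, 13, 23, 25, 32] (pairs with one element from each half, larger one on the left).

8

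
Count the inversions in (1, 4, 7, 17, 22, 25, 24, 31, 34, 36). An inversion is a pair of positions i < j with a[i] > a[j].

For each element, count later entries that are smaller:
1 → none → 0
4 → none → 0
7 → none → 0
17 → none → 0
22 → none → 0
25 → 24 → 1
24 → none → 0
31 → none → 0
34 → none → 0
36 → none → 0
Sum: 0 + 0 + 0 + 0 + 0 + 1 + 0 + 0 + 0 + 0 = 1

1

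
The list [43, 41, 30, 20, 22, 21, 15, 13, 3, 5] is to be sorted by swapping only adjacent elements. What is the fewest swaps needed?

Swaps: 42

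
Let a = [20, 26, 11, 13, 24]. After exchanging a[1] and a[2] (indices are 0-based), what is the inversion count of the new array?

4

Positions 1 and 2 hold 26 and 11; after swapping, the array is [20, 11, 26, 13, 24].
Count, for each position, how many later elements it exceeds:
20 → 11, 13 → 2
11 → none → 0
26 → 13, 24 → 2
13 → none → 0
24 → none → 0
Sum: 2 + 0 + 2 + 0 + 0 = 4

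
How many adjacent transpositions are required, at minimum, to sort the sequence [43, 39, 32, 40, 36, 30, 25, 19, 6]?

33

Minimum adjacent swaps = number of inversions (each swap of adjacent out-of-order elements removes one inversion and no swap can remove more).
Count inversions — for each element, later elements that are smaller:
43: 39, 32, 40, 36, 30, 25, 19, 6 → 8
39: 32, 36, 30, 25, 19, 6 → 6
32: 30, 25, 19, 6 → 4
40: 36, 30, 25, 19, 6 → 5
36: 30, 25, 19, 6 → 4
30: 25, 19, 6 → 3
25: 19, 6 → 2
19: 6 → 1
6: none → 0
Total inversions: 8 + 6 + 4 + 5 + 4 + 3 + 2 + 1 + 0 = 33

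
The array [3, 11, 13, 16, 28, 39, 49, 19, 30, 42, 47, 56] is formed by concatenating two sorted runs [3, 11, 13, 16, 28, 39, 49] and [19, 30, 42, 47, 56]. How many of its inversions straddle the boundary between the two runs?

7

For each element r of the right run, count left-run elements greater than r:
r = 19: 28, 39, 49 → 3
r = 30: 39, 49 → 2
r = 42: 49 → 1
r = 47: 49 → 1
r = 56: none → 0
Cross-inversions: 3 + 2 + 1 + 1 + 0 = 7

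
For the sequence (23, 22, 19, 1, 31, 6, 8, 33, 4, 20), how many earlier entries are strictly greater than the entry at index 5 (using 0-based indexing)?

4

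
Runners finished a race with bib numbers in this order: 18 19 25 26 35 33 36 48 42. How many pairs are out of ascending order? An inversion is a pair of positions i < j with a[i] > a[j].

There are 2 inversions.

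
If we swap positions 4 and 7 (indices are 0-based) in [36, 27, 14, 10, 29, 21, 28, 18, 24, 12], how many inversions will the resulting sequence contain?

24

Positions 4 and 7 hold 29 and 18; after swapping, the array is [36, 27, 14, 10, 18, 21, 28, 29, 24, 12].
Element-by-element contributions:
36 → 27, 14, 10, 18, 21, 28, 29, 24, 12 → 9
27 → 14, 10, 18, 21, 24, 12 → 6
14 → 10, 12 → 2
10 → none → 0
18 → 12 → 1
21 → 12 → 1
28 → 24, 12 → 2
29 → 24, 12 → 2
24 → 12 → 1
12 → none → 0
Sum: 9 + 6 + 2 + 0 + 1 + 1 + 2 + 2 + 1 + 0 = 24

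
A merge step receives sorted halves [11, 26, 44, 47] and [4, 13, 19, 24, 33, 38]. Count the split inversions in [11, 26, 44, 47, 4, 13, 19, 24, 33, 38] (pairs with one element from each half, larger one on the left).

17 cross-inversions

For each element r of the right run, count left-run elements greater than r:
r = 4: 11, 26, 44, 47 → 4
r = 13: 26, 44, 47 → 3
r = 19: 26, 44, 47 → 3
r = 24: 26, 44, 47 → 3
r = 33: 44, 47 → 2
r = 38: 44, 47 → 2
Cross-inversions: 4 + 3 + 3 + 3 + 2 + 2 = 17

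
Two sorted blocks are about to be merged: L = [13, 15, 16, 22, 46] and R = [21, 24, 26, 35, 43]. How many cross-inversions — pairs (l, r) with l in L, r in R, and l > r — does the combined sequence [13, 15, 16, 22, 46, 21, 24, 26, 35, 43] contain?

Cross-inversions: 6

Take each right-half value and tally the left-half values above it:
r = 21: 22, 46 → 2
r = 24: 46 → 1
r = 26: 46 → 1
r = 35: 46 → 1
r = 43: 46 → 1
Cross-inversions: 2 + 1 + 1 + 1 + 1 = 6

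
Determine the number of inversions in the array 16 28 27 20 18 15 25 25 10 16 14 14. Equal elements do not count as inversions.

47 out-of-order pairs

Element-by-element contributions:
16: 4
28: 10
27: 9
20: 6
18: 5
15: 3
25: 4
25: 4
10: 0
16: 2
14: 0
14: 0
Sum: 4 + 10 + 9 + 6 + 5 + 3 + 4 + 4 + 0 + 2 + 0 + 0 = 47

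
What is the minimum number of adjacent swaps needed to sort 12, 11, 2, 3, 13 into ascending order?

5 adjacent swaps

Minimum adjacent swaps = number of inversions (each swap of adjacent out-of-order elements removes one inversion and no swap can remove more).
Count inversions — for each element, later elements that are smaller:
12: 11, 2, 3 → 3
11: 2, 3 → 2
2: none → 0
3: none → 0
13: none → 0
Total inversions: 3 + 2 + 0 + 0 + 0 = 5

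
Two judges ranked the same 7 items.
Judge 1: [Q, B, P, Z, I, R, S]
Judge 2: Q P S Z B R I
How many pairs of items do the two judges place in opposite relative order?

Discordant pairs: 7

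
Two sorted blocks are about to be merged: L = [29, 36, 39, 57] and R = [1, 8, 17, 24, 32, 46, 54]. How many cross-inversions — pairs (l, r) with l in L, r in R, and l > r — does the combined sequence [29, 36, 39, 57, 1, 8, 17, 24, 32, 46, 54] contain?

Take each right-half value and tally the left-half values above it:
r = 1: 29, 36, 39, 57 → 4
r = 8: 29, 36, 39, 57 → 4
r = 17: 29, 36, 39, 57 → 4
r = 24: 29, 36, 39, 57 → 4
r = 32: 36, 39, 57 → 3
r = 46: 57 → 1
r = 54: 57 → 1
Cross-inversions: 4 + 4 + 4 + 4 + 3 + 1 + 1 = 21

21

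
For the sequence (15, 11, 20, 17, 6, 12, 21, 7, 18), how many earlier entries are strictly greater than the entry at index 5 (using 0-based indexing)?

3

The element at index 5 is 12.
Elements before it: 15, 11, 20, 17, 6
Those larger than 12: 15, 20, 17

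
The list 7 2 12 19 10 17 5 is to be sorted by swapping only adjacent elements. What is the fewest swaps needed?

The minimum number of adjacent swaps to sort an array equals its inversion count, since every such swap removes exactly one inversion.
Count inversions — for each element, later elements that are smaller:
7: 2, 5 → 2
2: none → 0
12: 10, 5 → 2
19: 10, 17, 5 → 3
10: 5 → 1
17: 5 → 1
5: none → 0
Total inversions: 2 + 0 + 2 + 3 + 1 + 1 + 0 = 9

9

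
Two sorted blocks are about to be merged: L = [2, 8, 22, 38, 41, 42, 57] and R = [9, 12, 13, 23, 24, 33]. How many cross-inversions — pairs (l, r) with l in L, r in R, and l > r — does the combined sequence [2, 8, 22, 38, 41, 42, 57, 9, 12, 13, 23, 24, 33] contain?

There are 27 split inversions.

Take each right-half value and tally the left-half values above it:
r = 9: 22, 38, 41, 42, 57 → 5
r = 12: 22, 38, 41, 42, 57 → 5
r = 13: 22, 38, 41, 42, 57 → 5
r = 23: 38, 41, 42, 57 → 4
r = 24: 38, 41, 42, 57 → 4
r = 33: 38, 41, 42, 57 → 4
Cross-inversions: 5 + 5 + 5 + 4 + 4 + 4 = 27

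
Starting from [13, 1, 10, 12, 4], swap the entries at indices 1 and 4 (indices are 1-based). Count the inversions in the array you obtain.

Positions 1 and 4 hold 13 and 12; after swapping, the array is [12, 1, 10, 13, 4].
Element-by-element contributions:
12 → 1, 10, 4 → 3
1 → none → 0
10 → 4 → 1
13 → 4 → 1
4 → none → 0
Sum: 3 + 0 + 1 + 1 + 0 = 5

5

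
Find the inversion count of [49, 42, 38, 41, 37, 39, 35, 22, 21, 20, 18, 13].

There are 63 inversions.

For each element, count later entries that are smaller:
49: 11
42: 10
38: 7
41: 8
37: 6
39: 6
35: 5
22: 4
21: 3
20: 2
18: 1
13: 0
Sum: 11 + 10 + 7 + 8 + 6 + 6 + 5 + 4 + 3 + 2 + 1 + 0 = 63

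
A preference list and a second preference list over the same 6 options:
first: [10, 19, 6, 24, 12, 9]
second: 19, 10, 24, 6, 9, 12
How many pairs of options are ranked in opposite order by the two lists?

3

Assign each item its position (1..6) in the first ordering, then rewrite the second ordering as that position sequence:
positions: 10→1, 19→2, 6→3, 24→4, 12→5, 9→6
second ordering as positions: [2, 1, 4, 3, 6, 5]
Discordant pairs = inversions in this position sequence.
2: 1 → 1
1: 0
4: 3 → 1
3: 0
6: 5 → 1
5: 0
Total: 1 + 0 + 1 + 0 + 1 + 0 = 3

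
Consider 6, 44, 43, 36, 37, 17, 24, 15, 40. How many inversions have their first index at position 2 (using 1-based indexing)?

7 such elements

The element at index 2 is 44.
Elements after it: 43, 36, 37, 17, 24, 15, 40
Those smaller than 44: 43, 36, 37, 17, 24, 15, 40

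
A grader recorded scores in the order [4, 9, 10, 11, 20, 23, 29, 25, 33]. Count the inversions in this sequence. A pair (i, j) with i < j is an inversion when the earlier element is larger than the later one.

Element-by-element contributions:
4: 0
9: 0
10: 0
11: 0
20: 0
23: 0
29: 1
25: 0
33: 0
Sum: 0 + 0 + 0 + 0 + 0 + 0 + 1 + 0 + 0 = 1

1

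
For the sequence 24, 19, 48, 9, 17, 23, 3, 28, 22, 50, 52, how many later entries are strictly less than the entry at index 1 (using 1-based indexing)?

The element at index 1 is 24.
Elements after it: 19, 48, 9, 17, 23, 3, 28, 22, 50, 52
Those smaller than 24: 19, 9, 17, 23, 3, 22

6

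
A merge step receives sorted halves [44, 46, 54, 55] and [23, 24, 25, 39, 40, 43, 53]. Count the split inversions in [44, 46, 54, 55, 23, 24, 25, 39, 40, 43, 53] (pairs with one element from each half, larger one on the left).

26

For each element r of the right run, count left-run elements greater than r:
r = 23: 44, 46, 54, 55 → 4
r = 24: 44, 46, 54, 55 → 4
r = 25: 44, 46, 54, 55 → 4
r = 39: 44, 46, 54, 55 → 4
r = 40: 44, 46, 54, 55 → 4
r = 43: 44, 46, 54, 55 → 4
r = 53: 54, 55 → 2
Cross-inversions: 4 + 4 + 4 + 4 + 4 + 4 + 2 = 26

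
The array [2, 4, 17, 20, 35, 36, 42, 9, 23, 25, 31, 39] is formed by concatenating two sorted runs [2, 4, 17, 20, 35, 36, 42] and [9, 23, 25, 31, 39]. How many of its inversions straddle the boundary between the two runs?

For each element r of the right run, count left-run elements greater than r:
r = 9: 17, 20, 35, 36, 42 → 5
r = 23: 35, 36, 42 → 3
r = 25: 35, 36, 42 → 3
r = 31: 35, 36, 42 → 3
r = 39: 42 → 1
Cross-inversions: 5 + 3 + 3 + 3 + 1 = 15

15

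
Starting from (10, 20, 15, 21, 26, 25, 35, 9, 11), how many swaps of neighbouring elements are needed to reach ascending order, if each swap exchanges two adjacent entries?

15 adjacent swaps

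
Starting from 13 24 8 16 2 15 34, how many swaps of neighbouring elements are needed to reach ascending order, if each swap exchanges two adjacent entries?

9 swaps

Each adjacent swap fixes exactly one inversion, so the minimum swap count equals the number of inversions.
Count inversions — for each element, later elements that are smaller:
13: 8, 2 → 2
24: 8, 16, 2, 15 → 4
8: 2 → 1
16: 2, 15 → 2
2: none → 0
15: none → 0
34: none → 0
Total inversions: 2 + 4 + 1 + 2 + 0 + 0 + 0 = 9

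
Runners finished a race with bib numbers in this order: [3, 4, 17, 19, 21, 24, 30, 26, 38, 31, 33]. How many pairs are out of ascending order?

3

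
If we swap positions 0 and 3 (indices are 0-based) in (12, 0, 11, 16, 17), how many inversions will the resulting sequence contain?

3

Positions 0 and 3 hold 12 and 16; after swapping, the array is [16, 0, 11, 12, 17].
Count, for each position, how many later elements it exceeds:
16 → 0, 11, 12 → 3
0 → none → 0
11 → none → 0
12 → none → 0
17 → none → 0
Sum: 3 + 0 + 0 + 0 + 0 = 3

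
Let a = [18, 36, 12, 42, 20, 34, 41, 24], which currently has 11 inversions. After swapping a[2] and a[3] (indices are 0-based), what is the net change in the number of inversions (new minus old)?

Positions 2 and 3 hold 12 and 42; after swapping, the array is [18, 36, 42, 12, 20, 34, 41, 24].
Count, for each position, how many later elements it exceeds:
18 → 12 → 1
36 → 12, 20, 34, 24 → 4
42 → 12, 20, 34, 41, 24 → 5
12 → none → 0
20 → none → 0
34 → 24 → 1
41 → 24 → 1
24 → none → 0
Sum: 1 + 4 + 5 + 0 + 0 + 1 + 1 + 0 = 12
Change: 12 − 11 = +1

+1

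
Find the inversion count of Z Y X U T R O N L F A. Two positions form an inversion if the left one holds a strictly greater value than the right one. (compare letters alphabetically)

55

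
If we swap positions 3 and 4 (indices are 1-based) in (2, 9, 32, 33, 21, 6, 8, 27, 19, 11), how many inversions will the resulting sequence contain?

Inversions: 22

Positions 3 and 4 hold 32 and 33; after swapping, the array is [2, 9, 33, 32, 21, 6, 8, 27, 19, 11].
Element-by-element contributions:
2: 0
9: 2
33: 7
32: 6
21: 4
6: 0
8: 0
27: 2
19: 1
11: 0
Sum: 0 + 2 + 7 + 6 + 4 + 0 + 0 + 2 + 1 + 0 = 22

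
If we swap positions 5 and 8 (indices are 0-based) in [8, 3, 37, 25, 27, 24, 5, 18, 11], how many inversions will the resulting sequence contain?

17 inversions

Positions 5 and 8 hold 24 and 11; after swapping, the array is [8, 3, 37, 25, 27, 11, 5, 18, 24].
For each element, count later entries that are smaller:
8 → 3, 5 → 2
3 → none → 0
37 → 25, 27, 11, 5, 18, 24 → 6
25 → 11, 5, 18, 24 → 4
27 → 11, 5, 18, 24 → 4
11 → 5 → 1
5 → none → 0
18 → none → 0
24 → none → 0
Sum: 2 + 0 + 6 + 4 + 4 + 1 + 0 + 0 + 0 = 17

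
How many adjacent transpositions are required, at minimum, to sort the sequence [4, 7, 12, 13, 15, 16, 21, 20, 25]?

1 adjacent swap

The minimum number of adjacent swaps to sort an array equals its inversion count, since every such swap removes exactly one inversion.
Count inversions — for each element, later elements that are smaller:
4: none → 0
7: none → 0
12: none → 0
13: none → 0
15: none → 0
16: none → 0
21: 20 → 1
20: none → 0
25: none → 0
Total inversions: 0 + 0 + 0 + 0 + 0 + 0 + 1 + 0 + 0 = 1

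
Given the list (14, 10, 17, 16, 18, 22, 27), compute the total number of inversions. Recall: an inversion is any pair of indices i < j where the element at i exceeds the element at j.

Out-of-order index pairs (1-indexed):
(1,2): 14 > 10
(3,4): 17 > 16
That's 2 pairs.

2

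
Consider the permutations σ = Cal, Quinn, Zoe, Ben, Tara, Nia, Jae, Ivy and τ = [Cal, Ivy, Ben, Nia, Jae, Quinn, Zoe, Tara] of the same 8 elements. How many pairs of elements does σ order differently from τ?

Discordant pairs: 14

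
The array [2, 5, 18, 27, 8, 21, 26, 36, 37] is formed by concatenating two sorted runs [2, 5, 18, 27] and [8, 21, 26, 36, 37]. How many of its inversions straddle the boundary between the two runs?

4

Take each right-half value and tally the left-half values above it:
r = 8: 18, 27 → 2
r = 21: 27 → 1
r = 26: 27 → 1
r = 36: none → 0
r = 37: none → 0
Cross-inversions: 2 + 1 + 1 + 0 + 0 = 4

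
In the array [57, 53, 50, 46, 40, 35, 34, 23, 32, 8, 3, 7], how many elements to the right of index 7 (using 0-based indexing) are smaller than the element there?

The element at index 7 is 23.
Elements after it: 32, 8, 3, 7
Those smaller than 23: 8, 3, 7

3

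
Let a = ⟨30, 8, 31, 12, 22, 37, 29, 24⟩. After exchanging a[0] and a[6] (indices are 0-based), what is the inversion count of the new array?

Inversions: 11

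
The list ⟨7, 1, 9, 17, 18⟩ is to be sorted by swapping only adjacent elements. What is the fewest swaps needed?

Each adjacent swap fixes exactly one inversion, so the minimum swap count equals the number of inversions.
Count inversions — for each element, later elements that are smaller:
7: 1 → 1
1: none → 0
9: none → 0
17: none → 0
18: none → 0
Total inversions: 1 + 0 + 0 + 0 + 0 = 1

1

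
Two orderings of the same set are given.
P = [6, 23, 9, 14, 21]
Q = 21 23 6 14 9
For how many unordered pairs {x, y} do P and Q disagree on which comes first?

Assign each item its position (1..5) in the first ordering, then rewrite the second ordering as that position sequence:
positions: 6→1, 23→2, 9→3, 14→4, 21→5
second ordering as positions: [5, 2, 1, 4, 3]
Discordant pairs = inversions in this position sequence.
5: 2, 1, 4, 3 → 4
2: 1 → 1
1: 0
4: 3 → 1
3: 0
Total: 4 + 1 + 0 + 1 + 0 = 6

There are 6 disagreeing pairs.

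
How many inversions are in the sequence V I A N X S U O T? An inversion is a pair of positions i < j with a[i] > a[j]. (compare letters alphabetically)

Element-by-element contributions:
V: 7
I: 1
A: 0
N: 0
X: 4
S: 1
U: 2
O: 0
T: 0
Sum: 7 + 1 + 0 + 0 + 4 + 1 + 2 + 0 + 0 = 15

15 out-of-order pairs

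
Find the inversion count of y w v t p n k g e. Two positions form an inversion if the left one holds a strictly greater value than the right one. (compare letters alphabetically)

36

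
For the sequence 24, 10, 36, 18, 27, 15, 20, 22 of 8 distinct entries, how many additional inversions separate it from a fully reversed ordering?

Maximum inversions for 8 distinct elements is C(8, 2) = 8·7/2 = 28.
Current inversions — for each element, count later smaller elements:
24: 5
10: 0
36: 5
18: 1
27: 3
15: 0
20: 0
22: 0
Current total: 5 + 0 + 5 + 1 + 3 + 0 + 0 + 0 = 14
Shortfall: 28 − 14 = 14

14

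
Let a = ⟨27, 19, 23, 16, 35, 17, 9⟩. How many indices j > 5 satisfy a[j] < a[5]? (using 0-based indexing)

The element at index 5 is 17.
Elements after it: 9
Those smaller than 17: 9

1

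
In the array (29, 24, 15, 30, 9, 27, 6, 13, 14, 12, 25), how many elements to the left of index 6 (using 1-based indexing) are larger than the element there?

2 such elements

The element at index 6 is 27.
Elements before it: 29, 24, 15, 30, 9
Those larger than 27: 29, 30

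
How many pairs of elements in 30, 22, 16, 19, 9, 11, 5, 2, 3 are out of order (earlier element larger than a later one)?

33

Sweep left to right; for each value list the smaller values that follow it:
30 → 22, 16, 19, 9, 11, 5, 2, 3 → 8
22 → 16, 19, 9, 11, 5, 2, 3 → 7
16 → 9, 11, 5, 2, 3 → 5
19 → 9, 11, 5, 2, 3 → 5
9 → 5, 2, 3 → 3
11 → 5, 2, 3 → 3
5 → 2, 3 → 2
2 → none → 0
3 → none → 0
Sum: 8 + 7 + 5 + 5 + 3 + 3 + 2 + 0 + 0 = 33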